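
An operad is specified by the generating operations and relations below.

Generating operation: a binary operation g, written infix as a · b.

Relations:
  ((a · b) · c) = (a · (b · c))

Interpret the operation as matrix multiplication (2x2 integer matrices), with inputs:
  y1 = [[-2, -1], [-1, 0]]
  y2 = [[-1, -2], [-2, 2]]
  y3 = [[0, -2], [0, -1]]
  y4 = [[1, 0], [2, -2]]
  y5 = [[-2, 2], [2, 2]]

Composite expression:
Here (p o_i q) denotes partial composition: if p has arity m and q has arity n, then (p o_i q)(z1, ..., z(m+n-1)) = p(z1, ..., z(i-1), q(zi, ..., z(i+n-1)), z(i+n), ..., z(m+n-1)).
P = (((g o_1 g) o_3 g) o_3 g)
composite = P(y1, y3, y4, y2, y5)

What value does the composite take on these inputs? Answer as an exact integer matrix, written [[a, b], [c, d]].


[[-100, -60], [-40, -24]]

(y1 · y3) = [[0, 5], [0, 2]]
(y4 · y2) = [[-1, -2], [2, -8]]
((y4 · y2) · y5) = [[-2, -6], [-20, -12]]
((y1 · y3) · ((y4 · y2) · y5)) = [[-100, -60], [-40, -24]]


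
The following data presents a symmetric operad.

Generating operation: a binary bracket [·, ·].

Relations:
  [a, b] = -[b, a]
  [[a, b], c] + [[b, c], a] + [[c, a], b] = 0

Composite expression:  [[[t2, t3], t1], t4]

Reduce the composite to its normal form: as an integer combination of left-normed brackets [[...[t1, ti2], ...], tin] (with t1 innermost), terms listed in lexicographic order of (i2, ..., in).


-[[[t1, t2], t3], t4] + [[[t1, t3], t2], t4]


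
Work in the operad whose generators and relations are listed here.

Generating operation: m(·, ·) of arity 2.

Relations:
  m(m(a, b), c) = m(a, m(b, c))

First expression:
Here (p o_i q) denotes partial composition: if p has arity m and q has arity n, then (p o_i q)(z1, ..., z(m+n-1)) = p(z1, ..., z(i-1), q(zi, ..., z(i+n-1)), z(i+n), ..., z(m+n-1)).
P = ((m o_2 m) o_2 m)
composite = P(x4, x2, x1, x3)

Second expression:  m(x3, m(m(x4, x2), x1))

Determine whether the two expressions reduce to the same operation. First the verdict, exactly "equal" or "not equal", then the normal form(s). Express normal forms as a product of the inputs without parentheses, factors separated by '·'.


not equal: they reduce to x4 · x2 · x1 · x3 and x3 · x4 · x2 · x1

Reducing the first expression gives x4 · x2 · x1 · x3
Reducing the second expression gives x3 · x4 · x2 · x1
The forms do not match — not equal.


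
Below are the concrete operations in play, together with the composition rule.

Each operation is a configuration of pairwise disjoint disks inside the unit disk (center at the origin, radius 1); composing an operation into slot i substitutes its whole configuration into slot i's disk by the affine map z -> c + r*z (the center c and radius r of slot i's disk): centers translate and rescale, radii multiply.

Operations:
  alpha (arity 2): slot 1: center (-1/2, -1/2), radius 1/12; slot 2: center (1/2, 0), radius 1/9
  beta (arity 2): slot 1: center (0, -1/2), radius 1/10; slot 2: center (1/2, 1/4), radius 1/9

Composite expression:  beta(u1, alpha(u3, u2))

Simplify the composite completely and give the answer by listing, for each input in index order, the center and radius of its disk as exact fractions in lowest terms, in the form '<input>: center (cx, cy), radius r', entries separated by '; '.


u1: center (0, -1/2), radius 1/10; u2: center (5/9, 1/4), radius 1/81; u3: center (4/9, 7/36), radius 1/108

Below beta, radii multiply path by path; the u-disk centers shift.
for u1, the 1-step affine chain lands on center (0, -1/2), radius 1/10
for u3, the 2-step affine chain lands on center (4/9, 7/36), radius 1/108
for u2, the 2-step affine chain lands on center (5/9, 1/4), radius 1/81


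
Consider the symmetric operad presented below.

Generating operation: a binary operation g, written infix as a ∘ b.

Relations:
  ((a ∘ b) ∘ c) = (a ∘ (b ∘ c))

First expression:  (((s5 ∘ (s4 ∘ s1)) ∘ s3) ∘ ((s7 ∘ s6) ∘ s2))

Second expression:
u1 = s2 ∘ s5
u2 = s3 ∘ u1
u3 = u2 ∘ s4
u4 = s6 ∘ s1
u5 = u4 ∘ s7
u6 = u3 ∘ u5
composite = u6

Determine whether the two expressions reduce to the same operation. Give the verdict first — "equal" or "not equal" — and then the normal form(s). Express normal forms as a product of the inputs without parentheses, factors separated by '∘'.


not equal — first s5 ∘ s4 ∘ s1 ∘ s3 ∘ s7 ∘ s6 ∘ s2, second s3 ∘ s2 ∘ s5 ∘ s4 ∘ s6 ∘ s1 ∘ s7

Normal form of the first expression: s5 ∘ s4 ∘ s1 ∘ s3 ∘ s7 ∘ s6 ∘ s2
Normal form of the second expression: s3 ∘ s2 ∘ s5 ∘ s4 ∘ s6 ∘ s1 ∘ s7
The normal forms differ: not equal.


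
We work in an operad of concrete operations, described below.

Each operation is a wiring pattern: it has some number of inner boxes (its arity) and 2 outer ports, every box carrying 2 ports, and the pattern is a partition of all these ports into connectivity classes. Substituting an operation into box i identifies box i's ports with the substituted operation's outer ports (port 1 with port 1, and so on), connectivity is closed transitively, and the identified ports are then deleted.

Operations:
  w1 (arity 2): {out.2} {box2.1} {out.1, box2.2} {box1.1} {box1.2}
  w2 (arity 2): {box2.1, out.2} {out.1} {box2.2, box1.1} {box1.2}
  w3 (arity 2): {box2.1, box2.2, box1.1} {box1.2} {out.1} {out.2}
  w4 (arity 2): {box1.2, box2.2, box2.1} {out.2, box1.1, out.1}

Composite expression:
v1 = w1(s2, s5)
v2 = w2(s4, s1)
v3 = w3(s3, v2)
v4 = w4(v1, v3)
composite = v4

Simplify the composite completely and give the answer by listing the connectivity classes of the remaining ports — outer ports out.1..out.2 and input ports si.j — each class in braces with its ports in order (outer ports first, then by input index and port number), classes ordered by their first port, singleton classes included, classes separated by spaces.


Substituting into w4 glues patterns; closure does the rest.
after w1, the pattern on (s2, s5) reads {out.1, s5.2} {out.2} {s2.1} {s2.2} {s5.1} (out.j = its outer ports)
after w2, the pattern on (s4, s1) reads {out.1} {out.2, s1.1} {s1.2, s4.1} {s4.2} (out.j = its outer ports)
after w3, the pattern on (s3, s4, s1) reads {out.1} {out.2} {s1.1, s3.1} {s1.2, s4.1} {s3.2} {s4.2} (out.j = its outer ports)
after w4, the pattern on (s2, s5, s3, s4, s1) reads {out.1, out.2, s5.2} {s1.1, s3.1} {s1.2, s4.1} {s2.1} {s2.2} {s3.2} {s4.2} {s5.1} (out.j = its outer ports)

{out.1, out.2, s5.2} {s1.1, s3.1} {s1.2, s4.1} {s2.1} {s2.2} {s3.2} {s4.2} {s5.1}


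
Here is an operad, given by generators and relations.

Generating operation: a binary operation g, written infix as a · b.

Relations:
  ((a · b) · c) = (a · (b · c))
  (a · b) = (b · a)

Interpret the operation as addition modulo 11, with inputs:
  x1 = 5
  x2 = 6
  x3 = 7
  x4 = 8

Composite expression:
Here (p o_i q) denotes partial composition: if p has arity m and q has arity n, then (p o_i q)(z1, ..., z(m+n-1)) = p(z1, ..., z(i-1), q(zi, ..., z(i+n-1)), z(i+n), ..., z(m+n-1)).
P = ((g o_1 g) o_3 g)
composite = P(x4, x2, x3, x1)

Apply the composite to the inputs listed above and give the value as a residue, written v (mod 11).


4 (mod 11)


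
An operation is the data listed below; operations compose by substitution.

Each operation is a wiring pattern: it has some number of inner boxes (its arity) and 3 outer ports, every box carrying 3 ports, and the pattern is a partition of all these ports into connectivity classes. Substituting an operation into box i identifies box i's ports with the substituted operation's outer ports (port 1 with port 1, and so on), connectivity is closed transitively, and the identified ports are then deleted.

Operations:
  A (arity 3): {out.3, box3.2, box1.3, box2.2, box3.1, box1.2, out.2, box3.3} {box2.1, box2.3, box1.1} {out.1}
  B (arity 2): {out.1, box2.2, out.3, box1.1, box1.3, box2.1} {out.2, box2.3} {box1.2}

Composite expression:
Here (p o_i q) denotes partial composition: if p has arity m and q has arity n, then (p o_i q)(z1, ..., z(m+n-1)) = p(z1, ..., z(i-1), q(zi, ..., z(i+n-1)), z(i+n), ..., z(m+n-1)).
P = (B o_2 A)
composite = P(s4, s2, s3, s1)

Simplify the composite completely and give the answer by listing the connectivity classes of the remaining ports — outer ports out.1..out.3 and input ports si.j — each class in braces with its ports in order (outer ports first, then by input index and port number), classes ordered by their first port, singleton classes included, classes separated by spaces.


{out.1, out.2, out.3, s1.1, s1.2, s1.3, s2.2, s2.3, s3.2, s4.1, s4.3} {s2.1, s3.1, s3.3} {s4.2}


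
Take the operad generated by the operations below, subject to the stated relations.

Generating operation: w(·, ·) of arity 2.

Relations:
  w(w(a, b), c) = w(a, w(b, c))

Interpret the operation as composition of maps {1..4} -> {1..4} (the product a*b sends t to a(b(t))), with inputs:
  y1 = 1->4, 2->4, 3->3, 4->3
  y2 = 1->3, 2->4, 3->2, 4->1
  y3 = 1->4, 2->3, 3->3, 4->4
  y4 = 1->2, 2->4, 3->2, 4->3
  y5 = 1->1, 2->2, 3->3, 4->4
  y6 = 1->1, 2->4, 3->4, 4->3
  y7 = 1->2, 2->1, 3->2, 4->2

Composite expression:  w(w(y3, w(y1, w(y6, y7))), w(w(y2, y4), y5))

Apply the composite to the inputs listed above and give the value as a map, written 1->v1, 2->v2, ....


1->3, 2->3, 3->3, 4->4

w(y6, y7) = 1->4, 2->1, 3->4, 4->4
w(y1, w(y6, y7)) = 1->3, 2->4, 3->3, 4->3
w(y3, w(y1, w(y6, y7))) = 1->3, 2->4, 3->3, 4->3
w(y2, y4) = 1->4, 2->1, 3->4, 4->2
w(w(y2, y4), y5) = 1->4, 2->1, 3->4, 4->2
w(w(y3, w(y1, w(y6, y7))), w(w(y2, y4), y5)) = 1->3, 2->3, 3->3, 4->4


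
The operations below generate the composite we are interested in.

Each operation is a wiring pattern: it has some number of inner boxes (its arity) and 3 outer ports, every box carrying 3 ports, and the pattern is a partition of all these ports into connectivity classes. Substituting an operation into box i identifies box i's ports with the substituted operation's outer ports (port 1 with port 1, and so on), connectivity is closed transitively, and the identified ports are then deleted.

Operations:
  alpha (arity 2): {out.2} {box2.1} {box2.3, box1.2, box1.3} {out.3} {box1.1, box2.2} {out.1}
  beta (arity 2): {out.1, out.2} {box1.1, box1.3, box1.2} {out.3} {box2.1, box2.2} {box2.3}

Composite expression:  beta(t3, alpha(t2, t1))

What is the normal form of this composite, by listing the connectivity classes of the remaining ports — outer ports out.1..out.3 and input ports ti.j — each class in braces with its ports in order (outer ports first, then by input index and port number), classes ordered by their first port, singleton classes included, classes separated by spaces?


Substituting into beta glues patterns; closure does the rest.
composing alpha on (t2, t1), with out.j its own outer ports: {out.1} {out.2} {out.3} {t1.1} {t1.2, t2.1} {t1.3, t2.2, t2.3}
composing beta on (t3, t2, t1), with out.j its own outer ports: {out.1, out.2} {out.3} {t1.1} {t1.2, t2.1} {t1.3, t2.2, t2.3} {t3.1, t3.2, t3.3}

{out.1, out.2} {out.3} {t1.1} {t1.2, t2.1} {t1.3, t2.2, t2.3} {t3.1, t3.2, t3.3}


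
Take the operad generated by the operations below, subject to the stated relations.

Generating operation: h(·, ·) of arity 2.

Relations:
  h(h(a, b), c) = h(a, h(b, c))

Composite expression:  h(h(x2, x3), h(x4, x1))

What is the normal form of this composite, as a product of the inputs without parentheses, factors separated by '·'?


x2 · x3 · x4 · x1


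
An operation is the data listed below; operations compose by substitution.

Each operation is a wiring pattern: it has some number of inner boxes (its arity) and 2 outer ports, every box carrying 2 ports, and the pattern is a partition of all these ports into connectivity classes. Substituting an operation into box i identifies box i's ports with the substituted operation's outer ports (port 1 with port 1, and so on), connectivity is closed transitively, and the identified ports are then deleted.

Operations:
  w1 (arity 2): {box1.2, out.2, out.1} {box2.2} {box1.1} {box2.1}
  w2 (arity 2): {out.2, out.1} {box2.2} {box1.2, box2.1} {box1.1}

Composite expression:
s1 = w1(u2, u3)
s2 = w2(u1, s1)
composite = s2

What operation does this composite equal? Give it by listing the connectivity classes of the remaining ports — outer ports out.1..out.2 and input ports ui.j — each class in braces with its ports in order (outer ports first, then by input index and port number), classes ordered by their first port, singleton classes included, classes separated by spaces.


{out.1, out.2} {u1.1} {u1.2, u2.2} {u2.1} {u3.1} {u3.2}

After gluing at w2, chains via deleted ports link the u-ports.
after w1, the pattern on (u2, u3) reads {out.1, out.2, u2.2} {u2.1} {u3.1} {u3.2} (out.j = its outer ports)
after w2, the pattern on (u1, u2, u3) reads {out.1, out.2} {u1.1} {u1.2, u2.2} {u2.1} {u3.1} {u3.2} (out.j = its outer ports)


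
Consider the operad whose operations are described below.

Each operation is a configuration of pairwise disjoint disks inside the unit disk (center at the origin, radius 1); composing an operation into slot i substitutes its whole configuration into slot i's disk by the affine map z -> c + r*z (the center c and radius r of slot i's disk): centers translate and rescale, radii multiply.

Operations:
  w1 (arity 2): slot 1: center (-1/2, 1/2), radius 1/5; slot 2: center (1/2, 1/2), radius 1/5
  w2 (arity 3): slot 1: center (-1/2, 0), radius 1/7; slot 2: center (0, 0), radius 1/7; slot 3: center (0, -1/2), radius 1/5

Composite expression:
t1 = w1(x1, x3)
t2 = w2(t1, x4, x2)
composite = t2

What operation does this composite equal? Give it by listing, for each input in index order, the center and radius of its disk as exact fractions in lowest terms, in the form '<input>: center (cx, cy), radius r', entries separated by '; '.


x1: center (-4/7, 1/14), radius 1/35; x2: center (0, -1/2), radius 1/5; x3: center (-3/7, 1/14), radius 1/35; x4: center (0, 0), radius 1/7

Each x-disk chains the slot maps above it in w2; radii multiply.
for x1, the 2-step affine chain lands on center (-4/7, 1/14), radius 1/35
for x3, the 2-step affine chain lands on center (-3/7, 1/14), radius 1/35
for x4, the 1-step affine chain lands on center (0, 0), radius 1/7
for x2, the 1-step affine chain lands on center (0, -1/2), radius 1/5


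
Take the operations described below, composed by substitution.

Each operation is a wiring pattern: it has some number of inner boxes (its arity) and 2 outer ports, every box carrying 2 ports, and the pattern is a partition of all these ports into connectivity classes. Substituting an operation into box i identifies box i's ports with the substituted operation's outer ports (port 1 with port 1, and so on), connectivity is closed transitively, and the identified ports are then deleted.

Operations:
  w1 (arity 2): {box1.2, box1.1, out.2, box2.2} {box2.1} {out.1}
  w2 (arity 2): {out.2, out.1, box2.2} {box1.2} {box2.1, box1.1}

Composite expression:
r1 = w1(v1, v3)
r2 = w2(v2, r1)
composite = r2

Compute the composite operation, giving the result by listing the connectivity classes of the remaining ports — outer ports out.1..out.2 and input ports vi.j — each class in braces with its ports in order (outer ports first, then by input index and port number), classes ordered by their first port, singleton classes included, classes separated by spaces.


After gluing at w2, chains via deleted ports link the v-ports.
stage w1: inputs (v1, v3), connectivity {out.1} {out.2, v1.1, v1.2, v3.2} {v3.1}, out.j its boundary
stage w2: inputs (v2, v1, v3), connectivity {out.1, out.2, v1.1, v1.2, v3.2} {v2.1} {v2.2} {v3.1}, out.j its boundary

{out.1, out.2, v1.1, v1.2, v3.2} {v2.1} {v2.2} {v3.1}


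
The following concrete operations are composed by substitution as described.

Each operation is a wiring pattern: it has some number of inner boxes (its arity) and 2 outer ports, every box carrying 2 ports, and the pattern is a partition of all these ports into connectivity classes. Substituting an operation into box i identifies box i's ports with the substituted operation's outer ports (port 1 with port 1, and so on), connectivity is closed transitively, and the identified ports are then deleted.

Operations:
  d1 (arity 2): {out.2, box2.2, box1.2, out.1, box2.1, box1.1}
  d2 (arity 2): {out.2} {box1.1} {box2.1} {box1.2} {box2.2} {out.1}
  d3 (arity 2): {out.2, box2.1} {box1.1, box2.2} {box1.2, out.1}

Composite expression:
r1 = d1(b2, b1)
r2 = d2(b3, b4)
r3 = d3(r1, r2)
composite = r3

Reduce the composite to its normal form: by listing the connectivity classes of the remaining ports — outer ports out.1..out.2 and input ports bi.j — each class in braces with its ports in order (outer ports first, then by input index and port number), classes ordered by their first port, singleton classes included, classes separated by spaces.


After gluing at d3, chains via deleted ports link the b-ports.
d1 over (b2, b1) gives {out.1, out.2, b1.1, b1.2, b2.1, b2.2}, out.j being that stage's outer ports
d2 over (b3, b4) gives {out.1} {out.2} {b3.1} {b3.2} {b4.1} {b4.2}, out.j being that stage's outer ports
d3 over (b2, b1, b3, b4) gives {out.1, b1.1, b1.2, b2.1, b2.2} {out.2} {b3.1} {b3.2} {b4.1} {b4.2}, out.j being that stage's outer ports

{out.1, b1.1, b1.2, b2.1, b2.2} {out.2} {b3.1} {b3.2} {b4.1} {b4.2}


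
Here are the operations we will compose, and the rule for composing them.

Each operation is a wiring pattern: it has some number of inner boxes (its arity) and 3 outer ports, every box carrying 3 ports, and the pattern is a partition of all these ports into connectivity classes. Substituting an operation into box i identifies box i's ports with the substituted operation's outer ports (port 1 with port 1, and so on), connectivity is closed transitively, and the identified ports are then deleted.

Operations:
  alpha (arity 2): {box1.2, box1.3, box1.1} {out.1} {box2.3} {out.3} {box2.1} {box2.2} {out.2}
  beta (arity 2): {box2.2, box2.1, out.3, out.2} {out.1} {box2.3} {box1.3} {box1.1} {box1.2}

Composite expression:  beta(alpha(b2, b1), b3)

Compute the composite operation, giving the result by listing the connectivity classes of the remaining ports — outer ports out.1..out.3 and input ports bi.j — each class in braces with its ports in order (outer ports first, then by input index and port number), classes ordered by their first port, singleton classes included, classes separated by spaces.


{out.1} {out.2, out.3, b3.1, b3.2} {b1.1} {b1.2} {b1.3} {b2.1, b2.2, b2.3} {b3.3}

Substituting into beta glues patterns; closure does the rest.
after alpha, the pattern on (b2, b1) reads {out.1} {out.2} {out.3} {b1.1} {b1.2} {b1.3} {b2.1, b2.2, b2.3} (out.j = its outer ports)
after beta, the pattern on (b2, b1, b3) reads {out.1} {out.2, out.3, b3.1, b3.2} {b1.1} {b1.2} {b1.3} {b2.1, b2.2, b2.3} {b3.3} (out.j = its outer ports)


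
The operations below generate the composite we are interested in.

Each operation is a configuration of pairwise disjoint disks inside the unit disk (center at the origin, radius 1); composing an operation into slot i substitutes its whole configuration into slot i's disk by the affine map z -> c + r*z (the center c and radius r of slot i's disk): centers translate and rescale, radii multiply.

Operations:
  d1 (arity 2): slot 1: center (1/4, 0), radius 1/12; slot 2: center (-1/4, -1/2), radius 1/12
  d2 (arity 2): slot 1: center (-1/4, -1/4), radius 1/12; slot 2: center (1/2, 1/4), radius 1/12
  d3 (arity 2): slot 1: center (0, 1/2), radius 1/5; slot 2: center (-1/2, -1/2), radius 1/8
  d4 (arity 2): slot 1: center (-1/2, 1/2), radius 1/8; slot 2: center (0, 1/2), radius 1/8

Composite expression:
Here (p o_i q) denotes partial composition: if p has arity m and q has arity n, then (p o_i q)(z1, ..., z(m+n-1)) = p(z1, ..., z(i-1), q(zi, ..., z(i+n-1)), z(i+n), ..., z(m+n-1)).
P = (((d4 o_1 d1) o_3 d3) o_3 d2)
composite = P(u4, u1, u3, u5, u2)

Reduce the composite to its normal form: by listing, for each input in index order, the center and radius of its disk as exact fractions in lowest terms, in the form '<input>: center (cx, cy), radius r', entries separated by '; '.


u1: center (-17/32, 7/16), radius 1/96; u2: center (-1/16, 7/16), radius 1/64; u3: center (-1/160, 89/160), radius 1/480; u4: center (-15/32, 1/2), radius 1/96; u5: center (1/80, 91/160), radius 1/480

Affine substitution under d4: radii multiply and u-centers shift.
for u4, the 2-step affine chain lands on center (-15/32, 1/2), radius 1/96
for u1, the 2-step affine chain lands on center (-17/32, 7/16), radius 1/96
for u3, the 3-step affine chain lands on center (-1/160, 89/160), radius 1/480
for u5, the 3-step affine chain lands on center (1/80, 91/160), radius 1/480
for u2, the 2-step affine chain lands on center (-1/16, 7/16), radius 1/64


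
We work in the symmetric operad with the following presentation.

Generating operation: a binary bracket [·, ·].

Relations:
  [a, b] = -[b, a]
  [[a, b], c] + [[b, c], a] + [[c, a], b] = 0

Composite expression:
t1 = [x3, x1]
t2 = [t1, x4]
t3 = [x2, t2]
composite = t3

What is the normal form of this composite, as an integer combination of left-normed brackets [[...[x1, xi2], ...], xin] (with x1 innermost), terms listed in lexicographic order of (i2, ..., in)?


[[[x1, x3], x4], x2]

Skip Jacobi rewriting: expand, keep x1-initial words, read off terms.
Composite bracket: [x2, [[x3, x1], x4]]
Applying ab - ba throughout gives 8 signed words (2^3 = 8).
Coefficients come from the x1-initial words:
  the word x1x3x4x2 carries sign +1 and contributes +[[[x1, x3], x4], x2]


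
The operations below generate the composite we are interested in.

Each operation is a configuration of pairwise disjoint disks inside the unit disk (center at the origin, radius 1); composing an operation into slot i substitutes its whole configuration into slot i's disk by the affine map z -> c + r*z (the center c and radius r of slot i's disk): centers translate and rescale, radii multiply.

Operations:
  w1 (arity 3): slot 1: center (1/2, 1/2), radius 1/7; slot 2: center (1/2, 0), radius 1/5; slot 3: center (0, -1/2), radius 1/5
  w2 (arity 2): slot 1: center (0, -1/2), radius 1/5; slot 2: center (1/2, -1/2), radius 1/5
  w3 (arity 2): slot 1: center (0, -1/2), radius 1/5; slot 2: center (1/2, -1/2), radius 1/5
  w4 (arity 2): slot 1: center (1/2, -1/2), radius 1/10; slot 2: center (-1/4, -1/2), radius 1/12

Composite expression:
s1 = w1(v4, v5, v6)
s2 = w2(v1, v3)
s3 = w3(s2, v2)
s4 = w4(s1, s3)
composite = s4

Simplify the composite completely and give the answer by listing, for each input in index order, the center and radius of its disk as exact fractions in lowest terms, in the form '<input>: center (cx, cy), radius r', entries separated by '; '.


Follow each v-input down from w4: c' goes to c + r*c', radius to r*r'.
input v4: applying the 2 nested substitutions gives center (11/20, -9/20), radius 1/70
input v5: applying the 2 nested substitutions gives center (11/20, -1/2), radius 1/50
input v6: applying the 2 nested substitutions gives center (1/2, -11/20), radius 1/50
input v1: applying the 3 nested substitutions gives center (-1/4, -11/20), radius 1/300
input v3: applying the 3 nested substitutions gives center (-29/120, -11/20), radius 1/300
input v2: applying the 2 nested substitutions gives center (-5/24, -13/24), radius 1/60

v1: center (-1/4, -11/20), radius 1/300; v2: center (-5/24, -13/24), radius 1/60; v3: center (-29/120, -11/20), radius 1/300; v4: center (11/20, -9/20), radius 1/70; v5: center (11/20, -1/2), radius 1/50; v6: center (1/2, -11/20), radius 1/50


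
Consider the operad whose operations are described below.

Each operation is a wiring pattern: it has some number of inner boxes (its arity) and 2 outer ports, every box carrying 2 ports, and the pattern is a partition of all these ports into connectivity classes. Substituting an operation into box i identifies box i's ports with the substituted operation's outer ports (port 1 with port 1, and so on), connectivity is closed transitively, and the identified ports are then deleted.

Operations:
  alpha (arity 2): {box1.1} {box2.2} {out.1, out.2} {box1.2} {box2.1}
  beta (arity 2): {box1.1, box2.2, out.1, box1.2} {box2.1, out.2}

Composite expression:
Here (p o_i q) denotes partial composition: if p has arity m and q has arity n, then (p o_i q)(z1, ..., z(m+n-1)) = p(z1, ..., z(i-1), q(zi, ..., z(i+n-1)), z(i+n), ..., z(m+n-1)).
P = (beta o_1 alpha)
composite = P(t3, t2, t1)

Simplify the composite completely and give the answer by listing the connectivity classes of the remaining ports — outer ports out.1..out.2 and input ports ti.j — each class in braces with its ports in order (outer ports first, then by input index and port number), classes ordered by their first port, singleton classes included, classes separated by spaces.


{out.1, t1.2} {out.2, t1.1} {t2.1} {t2.2} {t3.1} {t3.2}

Reachability decides: close wires over beta-identified ports.
after alpha, the pattern on (t3, t2) reads {out.1, out.2} {t2.1} {t2.2} {t3.1} {t3.2} (out.j = its outer ports)
after beta, the pattern on (t3, t2, t1) reads {out.1, t1.2} {out.2, t1.1} {t2.1} {t2.2} {t3.1} {t3.2} (out.j = its outer ports)


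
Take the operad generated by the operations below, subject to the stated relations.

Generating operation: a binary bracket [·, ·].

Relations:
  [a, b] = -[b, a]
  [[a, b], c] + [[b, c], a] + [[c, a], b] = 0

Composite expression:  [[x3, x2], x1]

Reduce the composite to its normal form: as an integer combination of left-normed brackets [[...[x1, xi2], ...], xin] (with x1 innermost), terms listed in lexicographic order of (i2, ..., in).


In the tensor algebra, words opening x1 carry the x1-anchored form.
Composite bracket: [[x3, x2], x1]
Expanding via [a, b] = ab - ba: 4 signed words (2^2 = 4).
Words beginning with x1 determine it all:
  x1x2x3 (sign +1) contributes +[[x1, x2], x3]
  x1x3x2 (sign -1) contributes -[[x1, x3], x2]

[[x1, x2], x3] - [[x1, x3], x2]


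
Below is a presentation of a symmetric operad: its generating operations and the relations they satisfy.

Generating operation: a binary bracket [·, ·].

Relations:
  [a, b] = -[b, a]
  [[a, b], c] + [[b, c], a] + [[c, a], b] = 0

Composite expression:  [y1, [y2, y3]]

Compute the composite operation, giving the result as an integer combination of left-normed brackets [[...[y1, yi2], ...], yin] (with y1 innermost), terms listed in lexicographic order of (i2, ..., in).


[[y1, y2], y3] - [[y1, y3], y2]

Expand each bracket as ab - ba; the y1-initial words give the coefficients.
Composite bracket: [y1, [y2, y3]]
Each bracket splits as ab - ba, giving 4 signed words (2^2 = 4).
Coefficients come from the y1-initial words:
  word y1y2y3 has sign +1, contributing +[[y1, y2], y3]
  word y1y3y2 has sign -1, contributing -[[y1, y3], y2]


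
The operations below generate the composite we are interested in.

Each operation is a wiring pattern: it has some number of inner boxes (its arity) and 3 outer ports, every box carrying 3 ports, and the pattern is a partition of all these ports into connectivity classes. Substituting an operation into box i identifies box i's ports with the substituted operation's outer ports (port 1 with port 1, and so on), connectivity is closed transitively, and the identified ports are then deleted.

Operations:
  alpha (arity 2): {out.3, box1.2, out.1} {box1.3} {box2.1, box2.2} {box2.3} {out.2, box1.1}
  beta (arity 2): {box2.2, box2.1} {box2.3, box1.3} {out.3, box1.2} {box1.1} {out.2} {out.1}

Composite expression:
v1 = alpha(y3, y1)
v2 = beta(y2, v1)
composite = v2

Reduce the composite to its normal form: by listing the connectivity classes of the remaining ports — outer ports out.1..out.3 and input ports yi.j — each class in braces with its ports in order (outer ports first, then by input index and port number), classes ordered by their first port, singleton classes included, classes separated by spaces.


{out.1} {out.2} {out.3, y2.2} {y1.1, y1.2} {y1.3} {y2.1} {y2.3, y3.1, y3.2} {y3.3}


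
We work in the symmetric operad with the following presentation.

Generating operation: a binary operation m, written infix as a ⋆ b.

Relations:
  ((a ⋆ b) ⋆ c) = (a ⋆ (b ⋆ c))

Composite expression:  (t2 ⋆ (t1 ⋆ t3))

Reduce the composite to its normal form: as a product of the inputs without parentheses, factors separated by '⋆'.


t2 ⋆ t1 ⋆ t3

The m-tree's shape is irrelevant; the t-reading-order decides.
(t1 ⋆ t3) flattens to t1 ⋆ t3
(t2 ⋆ (t1 ⋆ t3)) flattens to t2 ⋆ t1 ⋆ t3


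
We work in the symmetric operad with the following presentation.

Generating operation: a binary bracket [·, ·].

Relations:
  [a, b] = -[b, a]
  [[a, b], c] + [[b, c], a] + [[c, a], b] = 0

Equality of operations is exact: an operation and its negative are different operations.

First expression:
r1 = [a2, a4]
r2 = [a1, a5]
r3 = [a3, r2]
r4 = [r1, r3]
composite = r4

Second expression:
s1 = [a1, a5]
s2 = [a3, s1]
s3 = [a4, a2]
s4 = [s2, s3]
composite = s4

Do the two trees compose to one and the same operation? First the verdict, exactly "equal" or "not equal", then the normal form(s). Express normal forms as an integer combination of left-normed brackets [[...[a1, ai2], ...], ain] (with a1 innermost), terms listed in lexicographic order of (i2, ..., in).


The first composite normalizes to [[[[a1, a5], a3], a2], a4] - [[[[a1, a5], a3], a4], a2]
The second composite normalizes to [[[[a1, a5], a3], a2], a4] - [[[[a1, a5], a3], a4], a2]
The normal forms match — equal.

equal — both sides give [[[[a1, a5], a3], a2], a4] - [[[[a1, a5], a3], a4], a2]


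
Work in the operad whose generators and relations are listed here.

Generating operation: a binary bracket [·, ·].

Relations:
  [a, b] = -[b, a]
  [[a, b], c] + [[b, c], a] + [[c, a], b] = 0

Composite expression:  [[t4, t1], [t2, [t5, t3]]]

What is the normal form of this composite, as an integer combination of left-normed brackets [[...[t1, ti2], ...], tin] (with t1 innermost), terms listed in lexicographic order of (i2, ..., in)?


[[[[t1, t4], t2], t3], t5] - [[[[t1, t4], t2], t5], t3] - [[[[t1, t4], t3], t5], t2] + [[[[t1, t4], t5], t3], t2]

Antisymmetry and Jacobi reduce to t1-anchored left-normed brackets.
Composite bracket: [[t4, t1], [t2, [t5, t3]]]
Expanding via [a, b] = ab - ba: 16 signed words (2^4 = 16).
Keep just the words that open with t1:
  word t1t4t2t3t5 has sign +1, contributing +[[[[t1, t4], t2], t3], t5]
  word t1t4t2t5t3 has sign -1, contributing -[[[[t1, t4], t2], t5], t3]
  word t1t4t3t5t2 has sign -1, contributing -[[[[t1, t4], t3], t5], t2]
  word t1t4t5t3t2 has sign +1, contributing +[[[[t1, t4], t5], t3], t2]


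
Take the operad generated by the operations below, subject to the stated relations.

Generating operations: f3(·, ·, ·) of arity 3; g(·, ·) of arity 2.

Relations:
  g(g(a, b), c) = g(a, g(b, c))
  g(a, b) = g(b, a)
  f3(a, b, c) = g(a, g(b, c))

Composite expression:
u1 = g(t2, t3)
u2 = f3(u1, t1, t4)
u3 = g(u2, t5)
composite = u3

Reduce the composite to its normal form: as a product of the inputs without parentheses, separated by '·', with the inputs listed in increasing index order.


t1 · t2 · t3 · t4 · t5

Both nesting and order wash out for g; what remains is which t's occur.
g(t2, t3) unparenthesizes to t2 · t3
f3(g(t2, t3), t1, t4) unparenthesizes to t2 · t3 · t1 · t4
g(f3(g(t2, t3), t1, t4), t5) unparenthesizes to t2 · t3 · t1 · t4 · t5
putting the inputs in ascending order: t1 · t2 · t3 · t4 · t5


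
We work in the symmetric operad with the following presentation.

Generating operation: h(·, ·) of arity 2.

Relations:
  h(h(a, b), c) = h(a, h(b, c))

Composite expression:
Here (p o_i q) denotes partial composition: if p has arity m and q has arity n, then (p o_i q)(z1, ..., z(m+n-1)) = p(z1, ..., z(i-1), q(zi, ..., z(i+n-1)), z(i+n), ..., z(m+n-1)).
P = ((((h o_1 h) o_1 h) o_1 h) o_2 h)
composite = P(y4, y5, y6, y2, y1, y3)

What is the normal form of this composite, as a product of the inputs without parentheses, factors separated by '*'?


Key point: h is associative — brackets drop, the y-order remains.
h(y5, y6) spells out as y5 * y6
h(y4, h(y5, y6)) spells out as y4 * y5 * y6
h(h(y4, h(y5, y6)), y2) spells out as y4 * y5 * y6 * y2
h(h(h(y4, h(y5, y6)), y2), y1) spells out as y4 * y5 * y6 * y2 * y1
h(h(h(h(y4, h(y5, y6)), y2), y1), y3) spells out as y4 * y5 * y6 * y2 * y1 * y3

y4 * y5 * y6 * y2 * y1 * y3


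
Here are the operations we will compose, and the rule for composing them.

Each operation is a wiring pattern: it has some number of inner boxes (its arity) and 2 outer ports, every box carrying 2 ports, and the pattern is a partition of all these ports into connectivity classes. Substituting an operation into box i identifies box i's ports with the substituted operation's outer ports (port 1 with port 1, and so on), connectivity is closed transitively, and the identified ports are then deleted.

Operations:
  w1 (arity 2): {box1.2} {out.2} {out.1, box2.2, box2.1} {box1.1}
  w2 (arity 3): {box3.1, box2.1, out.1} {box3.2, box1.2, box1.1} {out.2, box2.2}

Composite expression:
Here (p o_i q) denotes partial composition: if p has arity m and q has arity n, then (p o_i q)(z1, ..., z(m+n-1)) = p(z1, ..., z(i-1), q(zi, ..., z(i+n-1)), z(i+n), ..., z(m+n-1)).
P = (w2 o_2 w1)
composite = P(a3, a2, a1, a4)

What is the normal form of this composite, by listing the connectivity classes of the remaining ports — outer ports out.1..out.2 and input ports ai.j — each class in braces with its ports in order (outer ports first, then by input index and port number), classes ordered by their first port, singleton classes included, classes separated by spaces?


{out.1, a1.1, a1.2, a4.1} {out.2} {a2.1} {a2.2} {a3.1, a3.2, a4.2}

Reachability decides: close wires over w2-identified ports.
the subtree at w1 composes to {out.1, a1.1, a1.2} {out.2} {a2.1} {a2.2} on (a2, a1); out.j = own outer ports
the subtree at w2 composes to {out.1, a1.1, a1.2, a4.1} {out.2} {a2.1} {a2.2} {a3.1, a3.2, a4.2} on (a3, a2, a1, a4); out.j = own outer ports


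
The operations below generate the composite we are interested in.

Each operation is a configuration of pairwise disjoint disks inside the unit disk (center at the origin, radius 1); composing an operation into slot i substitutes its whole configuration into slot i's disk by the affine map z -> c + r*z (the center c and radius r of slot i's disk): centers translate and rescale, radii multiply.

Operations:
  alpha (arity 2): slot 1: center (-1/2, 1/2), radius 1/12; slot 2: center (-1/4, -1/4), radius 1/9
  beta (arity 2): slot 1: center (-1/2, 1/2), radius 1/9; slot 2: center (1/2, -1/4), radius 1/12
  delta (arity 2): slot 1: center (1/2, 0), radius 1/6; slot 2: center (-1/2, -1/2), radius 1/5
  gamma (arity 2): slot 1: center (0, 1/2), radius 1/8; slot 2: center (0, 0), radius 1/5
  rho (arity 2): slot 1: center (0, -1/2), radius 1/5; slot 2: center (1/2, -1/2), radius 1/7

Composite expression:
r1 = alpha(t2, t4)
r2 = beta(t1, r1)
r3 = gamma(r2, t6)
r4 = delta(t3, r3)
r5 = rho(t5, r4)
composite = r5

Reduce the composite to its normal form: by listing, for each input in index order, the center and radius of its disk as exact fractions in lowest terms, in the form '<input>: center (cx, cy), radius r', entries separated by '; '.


Follow each t-input down from rho: c' goes to c + r*c', radius to r*r'.
for t5, the 1-step affine chain lands on center (0, -1/2), radius 1/5
for t3, the 2-step affine chain lands on center (4/7, -1/2), radius 1/42
for t1, the 4-step affine chain lands on center (239/560, -311/560), radius 1/2520
for t2, the 5-step affine chain lands on center (413/960, -3749/6720), radius 1/40320
for t4, the 5-step affine chain lands on center (5783/13440, -7501/13440), radius 1/30240
for t6, the 3-step affine chain lands on center (3/7, -4/7), radius 1/175

t1: center (239/560, -311/560), radius 1/2520; t2: center (413/960, -3749/6720), radius 1/40320; t3: center (4/7, -1/2), radius 1/42; t4: center (5783/13440, -7501/13440), radius 1/30240; t5: center (0, -1/2), radius 1/5; t6: center (3/7, -4/7), radius 1/175


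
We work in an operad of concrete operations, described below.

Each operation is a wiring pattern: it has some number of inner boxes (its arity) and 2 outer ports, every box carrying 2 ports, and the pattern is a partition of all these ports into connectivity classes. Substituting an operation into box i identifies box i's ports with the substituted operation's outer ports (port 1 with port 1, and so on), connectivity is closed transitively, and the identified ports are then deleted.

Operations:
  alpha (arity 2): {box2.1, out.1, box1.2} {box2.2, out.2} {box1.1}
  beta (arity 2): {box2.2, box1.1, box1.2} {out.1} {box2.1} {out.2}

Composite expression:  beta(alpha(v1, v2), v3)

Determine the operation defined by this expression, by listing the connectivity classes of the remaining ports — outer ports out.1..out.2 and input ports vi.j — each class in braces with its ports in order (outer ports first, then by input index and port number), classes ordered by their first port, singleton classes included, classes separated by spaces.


{out.1} {out.2} {v1.1} {v1.2, v2.1, v2.2, v3.2} {v3.1}

After gluing at beta, chains via deleted ports link the v-ports.
alpha over (v1, v2) gives {out.1, v1.2, v2.1} {out.2, v2.2} {v1.1}, out.j being that stage's outer ports
beta over (v1, v2, v3) gives {out.1} {out.2} {v1.1} {v1.2, v2.1, v2.2, v3.2} {v3.1}, out.j being that stage's outer ports


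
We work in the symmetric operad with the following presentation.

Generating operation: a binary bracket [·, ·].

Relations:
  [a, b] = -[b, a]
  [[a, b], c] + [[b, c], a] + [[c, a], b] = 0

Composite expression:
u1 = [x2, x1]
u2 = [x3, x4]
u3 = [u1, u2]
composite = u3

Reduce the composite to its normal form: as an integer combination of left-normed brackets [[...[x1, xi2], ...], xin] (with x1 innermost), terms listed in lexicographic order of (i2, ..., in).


-[[[x1, x2], x3], x4] + [[[x1, x2], x4], x3]

In the tensor algebra, words opening x1 carry the x1-anchored form.
Composite bracket: [[x2, x1], [x3, x4]]
Full expansion: 8 signed words from ab - ba (2^3 = 8).
Words beginning with x1 determine it all:
  word x1x2x3x4 has sign -1, contributing -[[[x1, x2], x3], x4]
  word x1x2x4x3 has sign +1, contributing +[[[x1, x2], x4], x3]


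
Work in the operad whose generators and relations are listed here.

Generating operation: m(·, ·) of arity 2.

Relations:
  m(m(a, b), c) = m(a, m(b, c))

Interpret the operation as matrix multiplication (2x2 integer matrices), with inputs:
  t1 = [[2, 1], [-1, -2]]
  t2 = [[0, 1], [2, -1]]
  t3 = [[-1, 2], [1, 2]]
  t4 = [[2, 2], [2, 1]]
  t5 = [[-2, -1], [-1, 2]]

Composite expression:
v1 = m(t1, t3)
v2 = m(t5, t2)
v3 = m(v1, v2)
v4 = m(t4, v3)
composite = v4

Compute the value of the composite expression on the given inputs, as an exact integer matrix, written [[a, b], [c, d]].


[[8, 4], [30, -15]]


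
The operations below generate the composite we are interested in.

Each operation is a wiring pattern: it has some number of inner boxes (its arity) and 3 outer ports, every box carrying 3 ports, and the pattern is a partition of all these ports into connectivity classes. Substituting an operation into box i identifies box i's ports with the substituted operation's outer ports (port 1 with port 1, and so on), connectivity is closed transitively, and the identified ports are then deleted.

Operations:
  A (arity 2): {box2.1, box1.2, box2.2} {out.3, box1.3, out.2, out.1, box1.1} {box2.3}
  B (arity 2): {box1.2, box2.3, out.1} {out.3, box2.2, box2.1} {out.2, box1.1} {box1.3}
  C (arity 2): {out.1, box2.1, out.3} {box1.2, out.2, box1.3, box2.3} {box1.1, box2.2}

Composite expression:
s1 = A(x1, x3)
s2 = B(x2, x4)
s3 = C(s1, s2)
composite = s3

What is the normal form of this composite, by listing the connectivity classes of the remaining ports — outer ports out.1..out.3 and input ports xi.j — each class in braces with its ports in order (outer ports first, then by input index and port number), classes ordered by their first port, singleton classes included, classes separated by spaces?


{out.1, out.3, x2.2, x4.3} {out.2, x1.1, x1.3, x2.1, x4.1, x4.2} {x1.2, x3.1, x3.2} {x2.3} {x3.3}

Treat the ports identified at C as solder joints: merge, then drop.
the subtree at A composes to {out.1, out.2, out.3, x1.1, x1.3} {x1.2, x3.1, x3.2} {x3.3} on (x1, x3); out.j = own outer ports
the subtree at B composes to {out.1, x2.2, x4.3} {out.2, x2.1} {out.3, x4.1, x4.2} {x2.3} on (x2, x4); out.j = own outer ports
the subtree at C composes to {out.1, out.3, x2.2, x4.3} {out.2, x1.1, x1.3, x2.1, x4.1, x4.2} {x1.2, x3.1, x3.2} {x2.3} {x3.3} on (x1, x3, x2, x4); out.j = own outer ports
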